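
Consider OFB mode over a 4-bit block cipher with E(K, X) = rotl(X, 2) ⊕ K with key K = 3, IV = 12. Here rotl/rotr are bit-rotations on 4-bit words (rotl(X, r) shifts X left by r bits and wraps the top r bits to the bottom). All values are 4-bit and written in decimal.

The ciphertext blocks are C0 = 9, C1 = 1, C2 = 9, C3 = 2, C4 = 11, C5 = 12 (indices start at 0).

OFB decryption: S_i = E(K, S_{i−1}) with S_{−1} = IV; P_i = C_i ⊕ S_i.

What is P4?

P0: S = E(K, 12) = 0; 9 ⊕ 0 = 9.
P1: S = E(K, 0) = 3; 1 ⊕ 3 = 2.
P2: S = E(K, 3) = 15; 9 ⊕ 15 = 6.
P3: S = E(K, 15) = 12; 2 ⊕ 12 = 14.
P4: S = E(K, 12) = 0; 11 ⊕ 0 = 11.

P4 = 11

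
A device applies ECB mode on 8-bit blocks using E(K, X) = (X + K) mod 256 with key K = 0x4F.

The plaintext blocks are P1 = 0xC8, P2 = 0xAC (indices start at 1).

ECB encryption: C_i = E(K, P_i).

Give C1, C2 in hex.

C1 = 0x17, C2 = 0xFB

C1: E(K, 0xC8) = 0x17.
C2: E(K, 0xAC) = 0xFB.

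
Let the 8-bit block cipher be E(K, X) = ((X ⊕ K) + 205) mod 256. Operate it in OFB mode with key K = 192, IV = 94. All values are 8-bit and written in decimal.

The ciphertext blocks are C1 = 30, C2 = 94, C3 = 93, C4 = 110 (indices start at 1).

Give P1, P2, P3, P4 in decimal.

OFB decryption: S_i = E(K, S_{i−1}) with S_{0} = IV; P_i = C_i ⊕ S_i.
P1: S = E(K, 94) = 107; 30 ⊕ 107 = 117.
P2: S = E(K, 107) = 120; 94 ⊕ 120 = 38.
P3: S = E(K, 120) = 133; 93 ⊕ 133 = 216.
P4: S = E(K, 133) = 18; 110 ⊕ 18 = 124.

P1 = 117, P2 = 38, P3 = 216, P4 = 124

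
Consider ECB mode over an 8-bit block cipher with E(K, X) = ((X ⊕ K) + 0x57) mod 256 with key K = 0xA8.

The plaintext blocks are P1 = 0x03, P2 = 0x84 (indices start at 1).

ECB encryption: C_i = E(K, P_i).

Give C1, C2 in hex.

C1 = 0x02, C2 = 0x83

C1: E(K, 0x03) = 0x02.
C2: E(K, 0x84) = 0x83.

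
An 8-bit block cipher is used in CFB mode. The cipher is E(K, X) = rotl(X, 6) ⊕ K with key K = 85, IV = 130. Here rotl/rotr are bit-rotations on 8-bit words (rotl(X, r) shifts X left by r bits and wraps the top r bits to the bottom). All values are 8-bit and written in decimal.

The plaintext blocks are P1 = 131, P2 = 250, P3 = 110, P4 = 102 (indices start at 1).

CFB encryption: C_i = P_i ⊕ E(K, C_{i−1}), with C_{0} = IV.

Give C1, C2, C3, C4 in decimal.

C1: E(K, 130) = 245; 131 ⊕ 245 = 118.
C2: E(K, 118) = 200; 250 ⊕ 200 = 50.
C3: E(K, 50) = 217; 110 ⊕ 217 = 183.
C4: E(K, 183) = 184; 102 ⊕ 184 = 222.

C1 = 118, C2 = 50, C3 = 183, C4 = 222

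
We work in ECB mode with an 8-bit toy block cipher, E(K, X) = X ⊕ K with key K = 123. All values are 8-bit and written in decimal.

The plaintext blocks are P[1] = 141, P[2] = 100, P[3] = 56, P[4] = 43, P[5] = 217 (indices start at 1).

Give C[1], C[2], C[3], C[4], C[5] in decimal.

ECB encryption: C_i = E(K, P_i).
C[1]: E(K, 141) = 246.
C[2]: E(K, 100) = 31.
C[3]: E(K, 56) = 67.
C[4]: E(K, 43) = 80.
C[5]: E(K, 217) = 162.

C[1] = 246, C[2] = 31, C[3] = 67, C[4] = 80, C[5] = 162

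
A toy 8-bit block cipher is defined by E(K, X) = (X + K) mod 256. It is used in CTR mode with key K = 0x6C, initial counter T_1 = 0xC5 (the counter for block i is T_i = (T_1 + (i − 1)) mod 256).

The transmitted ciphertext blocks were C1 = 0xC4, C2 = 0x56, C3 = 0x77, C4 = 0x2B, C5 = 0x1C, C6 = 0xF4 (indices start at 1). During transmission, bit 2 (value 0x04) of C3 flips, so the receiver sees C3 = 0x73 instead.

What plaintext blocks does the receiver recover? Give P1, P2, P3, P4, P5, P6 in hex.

P1 = 0xF5, P2 = 0x64, P3 = 0x40, P4 = 0x1F, P5 = 0x29, P6 = 0xC2

CTR decryption: S_i = E(K, T_i) where T_i is the counter for block i; P_i = C_i ⊕ S_i.
Only C3 changed, to 0x73. In CTR, a change in C_i flips the same bit in P_i only; the keystream is unaffected. Decrypting the received ciphertext:
P1: T = 0xC5, S = E(K, T) = 0x31; 0xC4 ⊕ 0x31 = 0xF5.
P2: T = 0xC6, S = E(K, T) = 0x32; 0x56 ⊕ 0x32 = 0x64.
P3: T = 0xC7, S = E(K, T) = 0x33; 0x73 ⊕ 0x33 = 0x40.
P4: T = 0xC8, S = E(K, T) = 0x34; 0x2B ⊕ 0x34 = 0x1F.
P5: T = 0xC9, S = E(K, T) = 0x35; 0x1C ⊕ 0x35 = 0x29.
P6: T = 0xCA, S = E(K, T) = 0x36; 0xF4 ⊕ 0x36 = 0xC2.
Blocks that differ from the original plaintext: P3.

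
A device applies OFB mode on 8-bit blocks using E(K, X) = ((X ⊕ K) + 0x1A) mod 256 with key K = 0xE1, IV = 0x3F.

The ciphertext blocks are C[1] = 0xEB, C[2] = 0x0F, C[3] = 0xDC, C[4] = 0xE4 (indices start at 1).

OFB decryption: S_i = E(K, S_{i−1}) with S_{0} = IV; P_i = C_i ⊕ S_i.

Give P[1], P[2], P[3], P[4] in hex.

P[1] = 0x13, P[2] = 0x3C, P[3] = 0x30, P[4] = 0xC3

P[1]: S = E(K, 0x3F) = 0xF8; 0xEB ⊕ 0xF8 = 0x13.
P[2]: S = E(K, 0xF8) = 0x33; 0x0F ⊕ 0x33 = 0x3C.
P[3]: S = E(K, 0x33) = 0xEC; 0xDC ⊕ 0xEC = 0x30.
P[4]: S = E(K, 0xEC) = 0x27; 0xE4 ⊕ 0x27 = 0xC3.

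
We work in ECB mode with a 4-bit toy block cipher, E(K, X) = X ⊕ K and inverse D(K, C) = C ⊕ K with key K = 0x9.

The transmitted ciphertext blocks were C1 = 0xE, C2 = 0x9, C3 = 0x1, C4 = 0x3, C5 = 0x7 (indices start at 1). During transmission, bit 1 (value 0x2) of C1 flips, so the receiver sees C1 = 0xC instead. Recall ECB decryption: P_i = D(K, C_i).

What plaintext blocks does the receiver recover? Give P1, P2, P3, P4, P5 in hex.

P1 = 0x5, P2 = 0x0, P3 = 0x8, P4 = 0xA, P5 = 0xE

Only C1 changed, to 0xC. In ECB, a change in C_i affects only P_i. Decrypting the received ciphertext:
P1: D(K, 0xC) = 0x5.
P2: D(K, 0x9) = 0x0.
P3: D(K, 0x1) = 0x8.
P4: D(K, 0x3) = 0xA.
P5: D(K, 0x7) = 0xE.
Blocks that differ from the original plaintext: P1.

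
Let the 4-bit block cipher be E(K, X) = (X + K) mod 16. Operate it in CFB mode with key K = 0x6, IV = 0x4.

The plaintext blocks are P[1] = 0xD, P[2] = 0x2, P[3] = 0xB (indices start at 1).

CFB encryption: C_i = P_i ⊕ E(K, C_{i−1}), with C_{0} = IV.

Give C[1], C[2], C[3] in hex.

C[1] = 0x7, C[2] = 0xF, C[3] = 0xE

C[1]: E(K, 0x4) = 0xA; 0xD ⊕ 0xA = 0x7.
C[2]: E(K, 0x7) = 0xD; 0x2 ⊕ 0xD = 0xF.
C[3]: E(K, 0xF) = 0x5; 0xB ⊕ 0x5 = 0xE.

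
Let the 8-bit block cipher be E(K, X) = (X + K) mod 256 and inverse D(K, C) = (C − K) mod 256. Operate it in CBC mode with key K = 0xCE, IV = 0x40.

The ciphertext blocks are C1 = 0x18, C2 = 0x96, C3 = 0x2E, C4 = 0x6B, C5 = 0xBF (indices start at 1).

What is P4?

P4 = 0xB3

CBC decryption: P_i = D(K, C_i) ⊕ C_{i−1}, with C_{0} = IV.
P4: D(K, 0x6B) = 0x9D; 0x9D ⊕ 0x2E = 0xB3.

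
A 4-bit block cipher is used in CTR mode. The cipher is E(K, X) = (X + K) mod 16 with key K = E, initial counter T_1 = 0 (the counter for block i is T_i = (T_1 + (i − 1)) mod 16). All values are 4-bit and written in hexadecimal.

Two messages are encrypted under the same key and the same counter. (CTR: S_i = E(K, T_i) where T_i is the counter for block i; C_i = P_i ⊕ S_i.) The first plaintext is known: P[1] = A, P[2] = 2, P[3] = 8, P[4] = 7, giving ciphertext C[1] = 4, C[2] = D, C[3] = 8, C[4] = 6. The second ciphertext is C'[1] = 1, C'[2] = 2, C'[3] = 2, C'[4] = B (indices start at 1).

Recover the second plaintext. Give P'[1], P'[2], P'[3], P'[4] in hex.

P'[1] = F, P'[2] = D, P'[3] = 2, P'[4] = A

In CTR with a reused counter, both messages share the same keystream S_i, so C_i ⊕ C'_i = P_i ⊕ P'_i and thus P'_i = P_i ⊕ C_i ⊕ C'_i.
P'[1]: A ⊕ 4 ⊕ 1 = F.
P'[2]: 2 ⊕ D ⊕ 2 = D.
P'[3]: 8 ⊕ 8 ⊕ 2 = 2.
P'[4]: 7 ⊕ 6 ⊕ B = A.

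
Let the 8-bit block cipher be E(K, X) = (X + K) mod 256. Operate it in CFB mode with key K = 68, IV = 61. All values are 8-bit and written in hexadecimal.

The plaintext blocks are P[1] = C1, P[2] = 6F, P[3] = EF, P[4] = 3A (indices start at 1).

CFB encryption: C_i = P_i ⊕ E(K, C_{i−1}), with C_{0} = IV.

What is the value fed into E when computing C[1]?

C[1]: E(K, 61) = C9; C1 ⊕ C9 = 08.
So the input to E for block [1] is 61.

61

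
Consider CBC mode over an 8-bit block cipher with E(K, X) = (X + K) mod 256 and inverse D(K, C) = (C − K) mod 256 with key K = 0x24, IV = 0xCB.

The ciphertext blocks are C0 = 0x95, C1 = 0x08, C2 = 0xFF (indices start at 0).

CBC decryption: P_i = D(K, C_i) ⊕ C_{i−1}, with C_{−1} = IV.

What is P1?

P1: D(K, 0x08) = 0xE4; 0xE4 ⊕ 0x95 = 0x71.

P1 = 0x71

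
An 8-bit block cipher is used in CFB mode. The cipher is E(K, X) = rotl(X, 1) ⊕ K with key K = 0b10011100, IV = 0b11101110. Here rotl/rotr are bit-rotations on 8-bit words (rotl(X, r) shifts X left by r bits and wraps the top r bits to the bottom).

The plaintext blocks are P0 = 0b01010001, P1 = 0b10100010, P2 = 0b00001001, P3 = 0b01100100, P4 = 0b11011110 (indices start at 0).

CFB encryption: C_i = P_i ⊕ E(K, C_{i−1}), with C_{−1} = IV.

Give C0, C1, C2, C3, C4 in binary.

C0 = 0b00010000, C1 = 0b00011110, C2 = 0b10101001, C3 = 0b10101011, C4 = 0b00010101

C0: E(K, 0b11101110) = 0b01000001; 0b01010001 ⊕ 0b01000001 = 0b00010000.
C1: E(K, 0b00010000) = 0b10111100; 0b10100010 ⊕ 0b10111100 = 0b00011110.
C2: E(K, 0b00011110) = 0b10100000; 0b00001001 ⊕ 0b10100000 = 0b10101001.
C3: E(K, 0b10101001) = 0b11001111; 0b01100100 ⊕ 0b11001111 = 0b10101011.
C4: E(K, 0b10101011) = 0b11001011; 0b11011110 ⊕ 0b11001011 = 0b00010101.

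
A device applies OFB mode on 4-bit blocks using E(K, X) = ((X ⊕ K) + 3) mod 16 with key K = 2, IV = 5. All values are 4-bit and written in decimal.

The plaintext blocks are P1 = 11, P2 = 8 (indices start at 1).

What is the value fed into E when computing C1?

5

OFB encryption: S_i = E(K, S_{i−1}) with S_{0} = IV; C_i = P_i ⊕ S_i.
C1: S = E(K, 5) = 10; 11 ⊕ 10 = 1.
So the input to E for block 1 is 5.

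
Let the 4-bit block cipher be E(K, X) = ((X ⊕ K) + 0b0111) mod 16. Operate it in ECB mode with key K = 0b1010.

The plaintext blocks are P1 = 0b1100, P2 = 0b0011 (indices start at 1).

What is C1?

C1 = 0b1101

ECB encryption: C_i = E(K, P_i).
C1: E(K, 0b1100) = 0b1101.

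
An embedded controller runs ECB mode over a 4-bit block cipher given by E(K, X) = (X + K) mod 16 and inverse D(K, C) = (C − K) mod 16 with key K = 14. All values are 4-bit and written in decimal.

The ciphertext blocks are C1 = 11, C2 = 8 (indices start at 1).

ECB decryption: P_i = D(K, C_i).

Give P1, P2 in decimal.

P1 = 13, P2 = 10

P1: D(K, 11) = 13.
P2: D(K, 8) = 10.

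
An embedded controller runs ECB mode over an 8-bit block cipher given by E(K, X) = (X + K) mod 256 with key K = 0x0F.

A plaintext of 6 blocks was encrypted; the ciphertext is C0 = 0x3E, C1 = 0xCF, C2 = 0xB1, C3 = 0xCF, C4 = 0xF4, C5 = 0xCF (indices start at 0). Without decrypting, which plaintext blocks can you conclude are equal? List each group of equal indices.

P1 = P3 = P5

ECB encrypts each block independently with the same key, so equal ciphertext blocks imply equal plaintext blocks.
C1 = C3 = C5 = 0xCF, so P1 = P3 = P5.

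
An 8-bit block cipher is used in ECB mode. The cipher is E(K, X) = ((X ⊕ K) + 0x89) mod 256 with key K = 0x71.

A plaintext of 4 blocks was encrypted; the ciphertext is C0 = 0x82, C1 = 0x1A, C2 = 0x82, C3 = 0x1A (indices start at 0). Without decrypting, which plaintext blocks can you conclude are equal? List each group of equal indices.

ECB encrypts each block independently with the same key, so equal ciphertext blocks imply equal plaintext blocks.
C0 = C2 = 0x82, so P0 = P2.
C1 = C3 = 0x1A, so P1 = P3.

P0 = P2; P1 = P3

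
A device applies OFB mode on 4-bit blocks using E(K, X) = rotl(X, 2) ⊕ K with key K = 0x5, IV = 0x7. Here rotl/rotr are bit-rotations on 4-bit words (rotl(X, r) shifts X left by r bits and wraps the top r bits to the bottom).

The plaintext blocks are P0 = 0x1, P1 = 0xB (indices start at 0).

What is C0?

OFB encryption: S_i = E(K, S_{i−1}) with S_{−1} = IV; C_i = P_i ⊕ S_i.
C0: S = E(K, 0x7) = 0x8; 0x1 ⊕ 0x8 = 0x9.

C0 = 0x9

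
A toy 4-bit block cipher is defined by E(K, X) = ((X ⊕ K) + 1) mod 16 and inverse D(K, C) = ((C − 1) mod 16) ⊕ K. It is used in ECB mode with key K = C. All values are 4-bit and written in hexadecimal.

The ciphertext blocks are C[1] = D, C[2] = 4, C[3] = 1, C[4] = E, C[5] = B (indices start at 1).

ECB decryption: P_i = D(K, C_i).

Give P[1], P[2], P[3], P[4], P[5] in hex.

P[1] = 0, P[2] = F, P[3] = C, P[4] = 1, P[5] = 6

P[1]: D(K, D) = 0.
P[2]: D(K, 4) = F.
P[3]: D(K, 1) = C.
P[4]: D(K, E) = 1.
P[5]: D(K, B) = 6.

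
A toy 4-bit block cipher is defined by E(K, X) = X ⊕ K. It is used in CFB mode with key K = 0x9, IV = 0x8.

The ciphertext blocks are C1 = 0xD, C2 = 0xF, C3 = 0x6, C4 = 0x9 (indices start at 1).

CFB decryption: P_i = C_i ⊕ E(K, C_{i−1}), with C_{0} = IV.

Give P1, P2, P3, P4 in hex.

P1: E(K, 0x8) = 0x1; 0xD ⊕ 0x1 = 0xC.
P2: E(K, 0xD) = 0x4; 0xF ⊕ 0x4 = 0xB.
P3: E(K, 0xF) = 0x6; 0x6 ⊕ 0x6 = 0x0.
P4: E(K, 0x6) = 0xF; 0x9 ⊕ 0xF = 0x6.

P1 = 0xC, P2 = 0xB, P3 = 0x0, P4 = 0x6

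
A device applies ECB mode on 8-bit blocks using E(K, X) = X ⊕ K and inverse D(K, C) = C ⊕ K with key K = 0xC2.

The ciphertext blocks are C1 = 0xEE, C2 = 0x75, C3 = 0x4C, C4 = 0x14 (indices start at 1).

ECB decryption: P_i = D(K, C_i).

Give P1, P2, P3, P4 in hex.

P1 = 0x2C, P2 = 0xB7, P3 = 0x8E, P4 = 0xD6

P1: D(K, 0xEE) = 0x2C.
P2: D(K, 0x75) = 0xB7.
P3: D(K, 0x4C) = 0x8E.
P4: D(K, 0x14) = 0xD6.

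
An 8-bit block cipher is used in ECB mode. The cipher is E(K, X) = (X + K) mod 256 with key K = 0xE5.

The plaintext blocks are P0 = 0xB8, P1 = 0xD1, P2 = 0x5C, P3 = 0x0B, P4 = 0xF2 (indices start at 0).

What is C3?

ECB encryption: C_i = E(K, P_i).
C3: E(K, 0x0B) = 0xF0.

C3 = 0xF0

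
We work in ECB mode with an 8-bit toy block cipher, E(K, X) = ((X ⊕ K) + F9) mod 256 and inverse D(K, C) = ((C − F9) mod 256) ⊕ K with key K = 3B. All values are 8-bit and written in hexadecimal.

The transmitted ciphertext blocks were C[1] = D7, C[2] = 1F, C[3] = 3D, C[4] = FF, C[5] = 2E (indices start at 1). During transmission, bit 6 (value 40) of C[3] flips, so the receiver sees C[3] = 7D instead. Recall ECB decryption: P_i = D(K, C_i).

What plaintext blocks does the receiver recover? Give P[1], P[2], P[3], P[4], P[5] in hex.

P[1] = E5, P[2] = 1D, P[3] = BF, P[4] = 3D, P[5] = 0E

Only C[3] changed, to 7D. In ECB, a change in C_i affects only P_i. Decrypting the received ciphertext:
P[1]: D(K, D7) = E5.
P[2]: D(K, 1F) = 1D.
P[3]: D(K, 7D) = BF.
P[4]: D(K, FF) = 3D.
P[5]: D(K, 2E) = 0E.
Blocks that differ from the original plaintext: P[3].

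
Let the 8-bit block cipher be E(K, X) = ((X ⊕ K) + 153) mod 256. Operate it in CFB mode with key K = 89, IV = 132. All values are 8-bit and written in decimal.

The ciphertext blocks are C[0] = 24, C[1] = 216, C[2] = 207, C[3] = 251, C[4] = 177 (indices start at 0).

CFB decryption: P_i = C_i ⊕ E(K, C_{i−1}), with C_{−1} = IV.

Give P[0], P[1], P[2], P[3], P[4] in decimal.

P[0] = 110, P[1] = 2, P[2] = 213, P[3] = 212, P[4] = 138

P[0]: E(K, 132) = 118; 24 ⊕ 118 = 110.
P[1]: E(K, 24) = 218; 216 ⊕ 218 = 2.
P[2]: E(K, 216) = 26; 207 ⊕ 26 = 213.
P[3]: E(K, 207) = 47; 251 ⊕ 47 = 212.
P[4]: E(K, 251) = 59; 177 ⊕ 59 = 138.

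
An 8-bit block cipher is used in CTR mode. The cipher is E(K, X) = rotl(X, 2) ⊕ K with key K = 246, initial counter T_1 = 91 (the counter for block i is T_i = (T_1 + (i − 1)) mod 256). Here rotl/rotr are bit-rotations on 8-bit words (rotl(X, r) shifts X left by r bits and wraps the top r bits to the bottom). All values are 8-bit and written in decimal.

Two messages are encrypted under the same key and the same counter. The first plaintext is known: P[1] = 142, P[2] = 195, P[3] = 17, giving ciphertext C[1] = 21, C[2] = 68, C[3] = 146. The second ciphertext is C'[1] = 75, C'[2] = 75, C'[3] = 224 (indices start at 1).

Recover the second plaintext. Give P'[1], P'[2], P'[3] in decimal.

In CTR with a reused counter, both messages share the same keystream S_i, so C_i ⊕ C'_i = P_i ⊕ P'_i and thus P'_i = P_i ⊕ C_i ⊕ C'_i.
P'[1]: 142 ⊕ 21 ⊕ 75 = 208.
P'[2]: 195 ⊕ 68 ⊕ 75 = 204.
P'[3]: 17 ⊕ 146 ⊕ 224 = 99.

P'[1] = 208, P'[2] = 204, P'[3] = 99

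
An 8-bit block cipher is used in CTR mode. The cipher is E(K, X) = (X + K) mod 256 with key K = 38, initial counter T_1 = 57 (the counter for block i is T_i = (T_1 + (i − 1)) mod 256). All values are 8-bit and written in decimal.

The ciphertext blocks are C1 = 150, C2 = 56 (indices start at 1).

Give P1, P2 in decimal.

P1 = 201, P2 = 88

CTR decryption: S_i = E(K, T_i) where T_i is the counter for block i; P_i = C_i ⊕ S_i.
P1: T = 57, S = E(K, T) = 95; 150 ⊕ 95 = 201.
P2: T = 58, S = E(K, T) = 96; 56 ⊕ 96 = 88.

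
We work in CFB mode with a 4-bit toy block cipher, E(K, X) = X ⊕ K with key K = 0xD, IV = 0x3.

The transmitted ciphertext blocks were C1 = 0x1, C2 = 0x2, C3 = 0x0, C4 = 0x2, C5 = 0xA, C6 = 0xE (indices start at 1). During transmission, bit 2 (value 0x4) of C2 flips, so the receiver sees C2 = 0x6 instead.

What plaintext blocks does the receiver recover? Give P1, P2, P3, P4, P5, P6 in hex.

CFB decryption: P_i = C_i ⊕ E(K, C_{i−1}), with C_{0} = IV.
Only C2 changed, to 0x6. In CFB, a change in C_i flips the same bit in P_i and garbles P_{i+1}. Decrypting the received ciphertext:
P1: E(K, 0x3) = 0xE; 0x1 ⊕ 0xE = 0xF.
P2: E(K, 0x1) = 0xC; 0x6 ⊕ 0xC = 0xA.
P3: E(K, 0x6) = 0xB; 0x0 ⊕ 0xB = 0xB.
P4: E(K, 0x0) = 0xD; 0x2 ⊕ 0xD = 0xF.
P5: E(K, 0x2) = 0xF; 0xA ⊕ 0xF = 0x5.
P6: E(K, 0xA) = 0x7; 0xE ⊕ 0x7 = 0x9.
Blocks that differ from the original plaintext: P2, P3.

P1 = 0xF, P2 = 0xA, P3 = 0xB, P4 = 0xF, P5 = 0x5, P6 = 0x9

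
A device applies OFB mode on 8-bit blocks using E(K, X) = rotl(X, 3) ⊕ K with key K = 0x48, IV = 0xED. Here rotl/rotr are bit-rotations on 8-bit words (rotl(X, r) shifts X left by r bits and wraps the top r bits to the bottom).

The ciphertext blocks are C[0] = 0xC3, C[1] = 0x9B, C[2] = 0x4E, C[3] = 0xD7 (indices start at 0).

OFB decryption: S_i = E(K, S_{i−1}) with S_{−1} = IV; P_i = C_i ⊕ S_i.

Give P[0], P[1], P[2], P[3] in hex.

P[0] = 0xE4, P[1] = 0xEA, P[2] = 0x8D, P[3] = 0x81

P[0]: S = E(K, 0xED) = 0x27; 0xC3 ⊕ 0x27 = 0xE4.
P[1]: S = E(K, 0x27) = 0x71; 0x9B ⊕ 0x71 = 0xEA.
P[2]: S = E(K, 0x71) = 0xC3; 0x4E ⊕ 0xC3 = 0x8D.
P[3]: S = E(K, 0xC3) = 0x56; 0xD7 ⊕ 0x56 = 0x81.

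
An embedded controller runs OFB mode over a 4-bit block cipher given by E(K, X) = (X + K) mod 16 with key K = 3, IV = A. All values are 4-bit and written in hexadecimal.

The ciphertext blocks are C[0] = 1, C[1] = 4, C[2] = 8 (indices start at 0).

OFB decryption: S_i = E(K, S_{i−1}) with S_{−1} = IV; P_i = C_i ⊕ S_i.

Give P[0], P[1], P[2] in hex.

P[0] = C, P[1] = 4, P[2] = B

P[0]: S = E(K, A) = D; 1 ⊕ D = C.
P[1]: S = E(K, D) = 0; 4 ⊕ 0 = 4.
P[2]: S = E(K, 0) = 3; 8 ⊕ 3 = B.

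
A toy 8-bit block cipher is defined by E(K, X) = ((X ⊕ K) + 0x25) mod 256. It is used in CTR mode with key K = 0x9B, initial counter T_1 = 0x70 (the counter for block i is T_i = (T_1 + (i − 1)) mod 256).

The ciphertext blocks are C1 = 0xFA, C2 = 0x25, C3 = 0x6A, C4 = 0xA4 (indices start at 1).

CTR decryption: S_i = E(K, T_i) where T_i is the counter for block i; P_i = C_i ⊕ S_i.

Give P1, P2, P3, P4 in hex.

P1 = 0xEA, P2 = 0x2A, P3 = 0x64, P4 = 0xA9

P1: T = 0x70, S = E(K, T) = 0x10; 0xFA ⊕ 0x10 = 0xEA.
P2: T = 0x71, S = E(K, T) = 0x0F; 0x25 ⊕ 0x0F = 0x2A.
P3: T = 0x72, S = E(K, T) = 0x0E; 0x6A ⊕ 0x0E = 0x64.
P4: T = 0x73, S = E(K, T) = 0x0D; 0xA4 ⊕ 0x0D = 0xA9.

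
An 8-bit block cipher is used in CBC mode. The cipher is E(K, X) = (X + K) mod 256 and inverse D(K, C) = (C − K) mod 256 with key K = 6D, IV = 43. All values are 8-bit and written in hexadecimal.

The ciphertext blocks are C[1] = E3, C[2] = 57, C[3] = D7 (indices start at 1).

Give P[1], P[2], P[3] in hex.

CBC decryption: P_i = D(K, C_i) ⊕ C_{i−1}, with C_{0} = IV.
P[1]: D(K, E3) = 76; 76 ⊕ 43 = 35.
P[2]: D(K, 57) = EA; EA ⊕ E3 = 09.
P[3]: D(K, D7) = 6A; 6A ⊕ 57 = 3D.

P[1] = 35, P[2] = 09, P[3] = 3D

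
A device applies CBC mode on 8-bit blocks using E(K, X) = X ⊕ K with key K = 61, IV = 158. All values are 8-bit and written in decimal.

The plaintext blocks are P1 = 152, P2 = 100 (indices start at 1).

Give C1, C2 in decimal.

CBC encryption: C_i = E(K, P_i ⊕ C_{i−1}), with C_{0} = IV.
C1: P1 ⊕ 158 = 6; E(K, 6) = 59.
C2: P2 ⊕ 59 = 95; E(K, 95) = 98.

C1 = 59, C2 = 98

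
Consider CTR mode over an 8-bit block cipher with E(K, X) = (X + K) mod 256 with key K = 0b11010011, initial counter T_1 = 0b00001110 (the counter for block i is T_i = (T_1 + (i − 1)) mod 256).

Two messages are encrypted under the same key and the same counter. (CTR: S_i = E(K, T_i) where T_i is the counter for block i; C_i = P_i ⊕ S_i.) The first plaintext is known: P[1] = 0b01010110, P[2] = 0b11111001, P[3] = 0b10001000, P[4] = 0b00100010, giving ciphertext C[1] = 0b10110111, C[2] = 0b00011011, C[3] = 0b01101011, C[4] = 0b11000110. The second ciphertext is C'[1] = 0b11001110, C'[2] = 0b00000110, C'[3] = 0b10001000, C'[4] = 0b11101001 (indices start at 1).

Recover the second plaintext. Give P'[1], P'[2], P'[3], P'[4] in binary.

P'[1] = 0b00101111, P'[2] = 0b11100100, P'[3] = 0b01101011, P'[4] = 0b00001101

In CTR with a reused counter, both messages share the same keystream S_i, so C_i ⊕ C'_i = P_i ⊕ P'_i and thus P'_i = P_i ⊕ C_i ⊕ C'_i.
P'[1]: 0b01010110 ⊕ 0b10110111 ⊕ 0b11001110 = 0b00101111.
P'[2]: 0b11111001 ⊕ 0b00011011 ⊕ 0b00000110 = 0b11100100.
P'[3]: 0b10001000 ⊕ 0b01101011 ⊕ 0b10001000 = 0b01101011.
P'[4]: 0b00100010 ⊕ 0b11000110 ⊕ 0b11101001 = 0b00001101.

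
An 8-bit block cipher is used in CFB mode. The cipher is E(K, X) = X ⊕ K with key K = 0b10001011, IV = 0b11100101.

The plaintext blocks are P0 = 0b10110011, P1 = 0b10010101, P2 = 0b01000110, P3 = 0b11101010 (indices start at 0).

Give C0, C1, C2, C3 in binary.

C0 = 0b11011101, C1 = 0b11000011, C2 = 0b00001110, C3 = 0b01101111

CFB encryption: C_i = P_i ⊕ E(K, C_{i−1}), with C_{−1} = IV.
C0: E(K, 0b11100101) = 0b01101110; 0b10110011 ⊕ 0b01101110 = 0b11011101.
C1: E(K, 0b11011101) = 0b01010110; 0b10010101 ⊕ 0b01010110 = 0b11000011.
C2: E(K, 0b11000011) = 0b01001000; 0b01000110 ⊕ 0b01001000 = 0b00001110.
C3: E(K, 0b00001110) = 0b10000101; 0b11101010 ⊕ 0b10000101 = 0b01101111.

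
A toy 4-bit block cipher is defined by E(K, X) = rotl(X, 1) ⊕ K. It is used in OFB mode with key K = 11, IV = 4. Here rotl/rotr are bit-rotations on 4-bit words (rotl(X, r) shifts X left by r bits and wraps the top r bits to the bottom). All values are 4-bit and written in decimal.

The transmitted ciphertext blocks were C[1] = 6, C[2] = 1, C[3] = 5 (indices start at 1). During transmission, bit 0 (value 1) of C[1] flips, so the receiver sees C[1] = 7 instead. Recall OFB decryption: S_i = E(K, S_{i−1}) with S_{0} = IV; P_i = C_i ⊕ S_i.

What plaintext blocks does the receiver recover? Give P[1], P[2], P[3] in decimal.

Only C[1] changed, to 7. In OFB, a change in C_i flips the same bit in P_i only; the keystream is unaffected. Decrypting the received ciphertext:
P[1]: S = E(K, 4) = 3; 7 ⊕ 3 = 4.
P[2]: S = E(K, 3) = 13; 1 ⊕ 13 = 12.
P[3]: S = E(K, 13) = 0; 5 ⊕ 0 = 5.
Blocks that differ from the original plaintext: P[1].

P[1] = 4, P[2] = 12, P[3] = 5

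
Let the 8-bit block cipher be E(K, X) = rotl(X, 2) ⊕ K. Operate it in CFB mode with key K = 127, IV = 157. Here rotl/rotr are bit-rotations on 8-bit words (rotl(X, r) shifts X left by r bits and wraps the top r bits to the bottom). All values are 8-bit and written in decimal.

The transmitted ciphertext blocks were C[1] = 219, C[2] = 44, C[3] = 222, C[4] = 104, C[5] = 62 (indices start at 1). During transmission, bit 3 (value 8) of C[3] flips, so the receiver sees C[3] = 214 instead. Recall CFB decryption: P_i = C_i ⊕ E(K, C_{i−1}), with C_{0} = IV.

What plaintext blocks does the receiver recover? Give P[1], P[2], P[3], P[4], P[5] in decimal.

Only C[3] changed, to 214. In CFB, a change in C_i flips the same bit in P_i and garbles P_{i+1}. Decrypting the received ciphertext:
P[1]: E(K, 157) = 9; 219 ⊕ 9 = 210.
P[2]: E(K, 219) = 16; 44 ⊕ 16 = 60.
P[3]: E(K, 44) = 207; 214 ⊕ 207 = 25.
P[4]: E(K, 214) = 36; 104 ⊕ 36 = 76.
P[5]: E(K, 104) = 222; 62 ⊕ 222 = 224.
Blocks that differ from the original plaintext: P[3], P[4].

P[1] = 210, P[2] = 60, P[3] = 25, P[4] = 76, P[5] = 224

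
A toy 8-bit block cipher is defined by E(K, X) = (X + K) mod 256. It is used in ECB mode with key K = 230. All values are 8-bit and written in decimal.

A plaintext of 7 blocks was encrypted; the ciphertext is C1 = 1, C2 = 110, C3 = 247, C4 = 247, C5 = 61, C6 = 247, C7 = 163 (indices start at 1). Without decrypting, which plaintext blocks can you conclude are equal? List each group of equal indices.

P3 = P4 = P6

ECB encrypts each block independently with the same key, so equal ciphertext blocks imply equal plaintext blocks.
C3 = C4 = C6 = 247, so P3 = P4 = P6.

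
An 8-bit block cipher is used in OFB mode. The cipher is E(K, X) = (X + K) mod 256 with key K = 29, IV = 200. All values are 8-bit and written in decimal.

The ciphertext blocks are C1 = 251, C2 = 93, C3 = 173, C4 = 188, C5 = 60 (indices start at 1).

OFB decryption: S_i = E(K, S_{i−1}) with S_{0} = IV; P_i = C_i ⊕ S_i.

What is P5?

P1: S = E(K, 200) = 229; 251 ⊕ 229 = 30.
P2: S = E(K, 229) = 2; 93 ⊕ 2 = 95.
P3: S = E(K, 2) = 31; 173 ⊕ 31 = 178.
P4: S = E(K, 31) = 60; 188 ⊕ 60 = 128.
P5: S = E(K, 60) = 89; 60 ⊕ 89 = 101.

P5 = 101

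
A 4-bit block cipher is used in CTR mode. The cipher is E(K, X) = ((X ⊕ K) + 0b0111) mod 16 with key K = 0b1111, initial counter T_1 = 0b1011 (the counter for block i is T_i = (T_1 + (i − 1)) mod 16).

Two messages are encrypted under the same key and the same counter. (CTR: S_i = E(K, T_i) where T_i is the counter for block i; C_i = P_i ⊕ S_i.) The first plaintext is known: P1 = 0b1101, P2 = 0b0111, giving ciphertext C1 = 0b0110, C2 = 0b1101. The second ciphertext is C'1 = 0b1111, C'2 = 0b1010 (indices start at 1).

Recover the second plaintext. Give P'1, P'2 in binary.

In CTR with a reused counter, both messages share the same keystream S_i, so C_i ⊕ C'_i = P_i ⊕ P'_i and thus P'_i = P_i ⊕ C_i ⊕ C'_i.
P'1: 0b1101 ⊕ 0b0110 ⊕ 0b1111 = 0b0100.
P'2: 0b0111 ⊕ 0b1101 ⊕ 0b1010 = 0b0000.

P'1 = 0b0100, P'2 = 0b0000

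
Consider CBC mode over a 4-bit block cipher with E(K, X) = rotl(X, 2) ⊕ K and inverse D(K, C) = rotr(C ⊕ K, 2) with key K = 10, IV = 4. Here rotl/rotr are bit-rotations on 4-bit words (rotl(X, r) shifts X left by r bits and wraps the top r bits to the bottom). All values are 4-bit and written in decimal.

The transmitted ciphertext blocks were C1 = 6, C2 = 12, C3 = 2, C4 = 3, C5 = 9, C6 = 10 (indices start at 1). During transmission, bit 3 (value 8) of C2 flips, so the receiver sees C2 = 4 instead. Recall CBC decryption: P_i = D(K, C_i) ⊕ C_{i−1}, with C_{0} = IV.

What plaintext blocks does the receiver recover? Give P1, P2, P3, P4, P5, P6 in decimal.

P1 = 7, P2 = 13, P3 = 6, P4 = 4, P5 = 15, P6 = 9

Only C2 changed, to 4. In CBC, a change in C_i garbles P_i and flips the same bit in P_{i+1}. Decrypting the received ciphertext:
P1: D(K, 6) = 3; 3 ⊕ 4 = 7.
P2: D(K, 4) = 11; 11 ⊕ 6 = 13.
P3: D(K, 2) = 2; 2 ⊕ 4 = 6.
P4: D(K, 3) = 6; 6 ⊕ 2 = 4.
P5: D(K, 9) = 12; 12 ⊕ 3 = 15.
P6: D(K, 10) = 0; 0 ⊕ 9 = 9.
Blocks that differ from the original plaintext: P2, P3.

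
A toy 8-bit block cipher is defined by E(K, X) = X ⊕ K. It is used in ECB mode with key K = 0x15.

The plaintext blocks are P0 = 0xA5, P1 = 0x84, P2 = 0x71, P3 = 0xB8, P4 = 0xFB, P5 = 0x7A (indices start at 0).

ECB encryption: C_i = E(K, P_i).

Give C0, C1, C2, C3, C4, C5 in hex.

C0: E(K, 0xA5) = 0xB0.
C1: E(K, 0x84) = 0x91.
C2: E(K, 0x71) = 0x64.
C3: E(K, 0xB8) = 0xAD.
C4: E(K, 0xFB) = 0xEE.
C5: E(K, 0x7A) = 0x6F.

C0 = 0xB0, C1 = 0x91, C2 = 0x64, C3 = 0xAD, C4 = 0xEE, C5 = 0x6F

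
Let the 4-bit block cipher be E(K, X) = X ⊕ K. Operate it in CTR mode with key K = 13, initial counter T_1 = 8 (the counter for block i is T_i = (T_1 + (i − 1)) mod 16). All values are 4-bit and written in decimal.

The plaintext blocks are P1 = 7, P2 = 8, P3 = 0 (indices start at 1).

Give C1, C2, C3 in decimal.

CTR encryption: S_i = E(K, T_i) where T_i is the counter for block i; C_i = P_i ⊕ S_i.
C1: T = 8, S = E(K, T) = 5; 7 ⊕ 5 = 2.
C2: T = 9, S = E(K, T) = 4; 8 ⊕ 4 = 12.
C3: T = 10, S = E(K, T) = 7; 0 ⊕ 7 = 7.

C1 = 2, C2 = 12, C3 = 7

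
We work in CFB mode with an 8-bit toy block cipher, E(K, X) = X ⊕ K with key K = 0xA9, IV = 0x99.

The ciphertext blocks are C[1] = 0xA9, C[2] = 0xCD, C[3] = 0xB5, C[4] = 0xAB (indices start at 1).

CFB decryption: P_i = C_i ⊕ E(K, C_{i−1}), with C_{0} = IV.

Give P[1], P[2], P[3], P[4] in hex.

P[1]: E(K, 0x99) = 0x30; 0xA9 ⊕ 0x30 = 0x99.
P[2]: E(K, 0xA9) = 0x00; 0xCD ⊕ 0x00 = 0xCD.
P[3]: E(K, 0xCD) = 0x64; 0xB5 ⊕ 0x64 = 0xD1.
P[4]: E(K, 0xB5) = 0x1C; 0xAB ⊕ 0x1C = 0xB7.

P[1] = 0x99, P[2] = 0xCD, P[3] = 0xD1, P[4] = 0xB7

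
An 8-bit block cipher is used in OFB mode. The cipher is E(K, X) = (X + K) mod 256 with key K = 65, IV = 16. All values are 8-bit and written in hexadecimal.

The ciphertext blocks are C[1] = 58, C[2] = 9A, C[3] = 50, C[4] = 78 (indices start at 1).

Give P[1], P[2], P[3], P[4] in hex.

OFB decryption: S_i = E(K, S_{i−1}) with S_{0} = IV; P_i = C_i ⊕ S_i.
P[1]: S = E(K, 16) = 7B; 58 ⊕ 7B = 23.
P[2]: S = E(K, 7B) = E0; 9A ⊕ E0 = 7A.
P[3]: S = E(K, E0) = 45; 50 ⊕ 45 = 15.
P[4]: S = E(K, 45) = AA; 78 ⊕ AA = D2.

P[1] = 23, P[2] = 7A, P[3] = 15, P[4] = D2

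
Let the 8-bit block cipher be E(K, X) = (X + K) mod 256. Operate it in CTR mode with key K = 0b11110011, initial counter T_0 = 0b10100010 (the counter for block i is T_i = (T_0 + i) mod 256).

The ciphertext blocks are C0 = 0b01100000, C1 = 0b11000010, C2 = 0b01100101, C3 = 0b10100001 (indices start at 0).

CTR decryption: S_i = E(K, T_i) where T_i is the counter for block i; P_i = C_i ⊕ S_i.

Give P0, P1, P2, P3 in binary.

P0: T = 0b10100010, S = E(K, T) = 0b10010101; 0b01100000 ⊕ 0b10010101 = 0b11110101.
P1: T = 0b10100011, S = E(K, T) = 0b10010110; 0b11000010 ⊕ 0b10010110 = 0b01010100.
P2: T = 0b10100100, S = E(K, T) = 0b10010111; 0b01100101 ⊕ 0b10010111 = 0b11110010.
P3: T = 0b10100101, S = E(K, T) = 0b10011000; 0b10100001 ⊕ 0b10011000 = 0b00111001.

P0 = 0b11110101, P1 = 0b01010100, P2 = 0b11110010, P3 = 0b00111001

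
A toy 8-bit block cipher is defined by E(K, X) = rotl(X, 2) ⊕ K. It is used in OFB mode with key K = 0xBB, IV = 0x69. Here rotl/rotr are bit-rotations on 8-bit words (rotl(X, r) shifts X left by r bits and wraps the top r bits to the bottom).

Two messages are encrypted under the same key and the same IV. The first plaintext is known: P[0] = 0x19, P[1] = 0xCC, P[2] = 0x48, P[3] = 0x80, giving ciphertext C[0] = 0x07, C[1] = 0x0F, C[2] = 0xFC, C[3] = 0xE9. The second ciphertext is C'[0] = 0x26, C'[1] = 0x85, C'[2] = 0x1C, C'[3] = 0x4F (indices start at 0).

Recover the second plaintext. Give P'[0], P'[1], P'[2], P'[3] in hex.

In OFB with a reused IV, both messages share the same keystream S_i, so C_i ⊕ C'_i = P_i ⊕ P'_i and thus P'_i = P_i ⊕ C_i ⊕ C'_i.
P'[0]: 0x19 ⊕ 0x07 ⊕ 0x26 = 0x38.
P'[1]: 0xCC ⊕ 0x0F ⊕ 0x85 = 0x46.
P'[2]: 0x48 ⊕ 0xFC ⊕ 0x1C = 0xA8.
P'[3]: 0x80 ⊕ 0xE9 ⊕ 0x4F = 0x26.

P'[0] = 0x38, P'[1] = 0x46, P'[2] = 0xA8, P'[3] = 0x26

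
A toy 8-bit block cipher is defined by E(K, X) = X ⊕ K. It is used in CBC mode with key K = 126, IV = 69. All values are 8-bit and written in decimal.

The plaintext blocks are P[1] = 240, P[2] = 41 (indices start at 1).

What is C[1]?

C[1] = 203

CBC encryption: C_i = E(K, P_i ⊕ C_{i−1}), with C_{0} = IV.
C[1]: P[1] ⊕ 69 = 181; E(K, 181) = 203.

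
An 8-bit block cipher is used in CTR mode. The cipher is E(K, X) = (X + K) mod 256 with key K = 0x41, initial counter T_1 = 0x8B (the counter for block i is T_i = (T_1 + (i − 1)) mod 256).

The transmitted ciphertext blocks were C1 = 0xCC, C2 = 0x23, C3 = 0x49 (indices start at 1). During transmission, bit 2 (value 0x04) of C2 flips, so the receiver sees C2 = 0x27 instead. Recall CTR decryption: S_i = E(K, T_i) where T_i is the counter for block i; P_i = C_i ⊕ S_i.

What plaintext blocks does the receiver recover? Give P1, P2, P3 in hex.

P1 = 0x00, P2 = 0xEA, P3 = 0x87

Only C2 changed, to 0x27. In CTR, a change in C_i flips the same bit in P_i only; the keystream is unaffected. Decrypting the received ciphertext:
P1: T = 0x8B, S = E(K, T) = 0xCC; 0xCC ⊕ 0xCC = 0x00.
P2: T = 0x8C, S = E(K, T) = 0xCD; 0x27 ⊕ 0xCD = 0xEA.
P3: T = 0x8D, S = E(K, T) = 0xCE; 0x49 ⊕ 0xCE = 0x87.
Blocks that differ from the original plaintext: P2.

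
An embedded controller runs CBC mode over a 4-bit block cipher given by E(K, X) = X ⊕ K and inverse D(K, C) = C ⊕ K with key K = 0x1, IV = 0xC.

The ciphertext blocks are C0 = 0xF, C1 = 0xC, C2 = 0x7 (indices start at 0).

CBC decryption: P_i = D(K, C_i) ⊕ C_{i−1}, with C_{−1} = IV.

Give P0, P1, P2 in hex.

P0 = 0x2, P1 = 0x2, P2 = 0xA

P0: D(K, 0xF) = 0xE; 0xE ⊕ 0xC = 0x2.
P1: D(K, 0xC) = 0xD; 0xD ⊕ 0xF = 0x2.
P2: D(K, 0x7) = 0x6; 0x6 ⊕ 0xC = 0xA.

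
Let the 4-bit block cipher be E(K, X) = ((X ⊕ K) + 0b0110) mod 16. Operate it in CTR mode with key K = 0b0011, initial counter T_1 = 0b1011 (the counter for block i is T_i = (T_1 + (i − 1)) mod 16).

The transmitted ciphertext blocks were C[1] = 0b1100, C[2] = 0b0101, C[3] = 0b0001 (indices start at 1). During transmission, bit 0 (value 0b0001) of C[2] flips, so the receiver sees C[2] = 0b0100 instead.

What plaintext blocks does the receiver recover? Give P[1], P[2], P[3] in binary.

CTR decryption: S_i = E(K, T_i) where T_i is the counter for block i; P_i = C_i ⊕ S_i.
Only C[2] changed, to 0b0100. In CTR, a change in C_i flips the same bit in P_i only; the keystream is unaffected. Decrypting the received ciphertext:
P[1]: T = 0b1011, S = E(K, T) = 0b1110; 0b1100 ⊕ 0b1110 = 0b0010.
P[2]: T = 0b1100, S = E(K, T) = 0b0101; 0b0100 ⊕ 0b0101 = 0b0001.
P[3]: T = 0b1101, S = E(K, T) = 0b0100; 0b0001 ⊕ 0b0100 = 0b0101.
Blocks that differ from the original plaintext: P[2].

P[1] = 0b0010, P[2] = 0b0001, P[3] = 0b0101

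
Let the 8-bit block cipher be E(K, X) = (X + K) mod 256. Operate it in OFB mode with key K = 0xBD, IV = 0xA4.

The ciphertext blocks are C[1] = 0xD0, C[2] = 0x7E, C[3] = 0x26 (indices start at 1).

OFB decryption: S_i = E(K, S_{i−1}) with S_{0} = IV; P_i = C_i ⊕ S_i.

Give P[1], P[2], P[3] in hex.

P[1]: S = E(K, 0xA4) = 0x61; 0xD0 ⊕ 0x61 = 0xB1.
P[2]: S = E(K, 0x61) = 0x1E; 0x7E ⊕ 0x1E = 0x60.
P[3]: S = E(K, 0x1E) = 0xDB; 0x26 ⊕ 0xDB = 0xFD.

P[1] = 0xB1, P[2] = 0x60, P[3] = 0xFD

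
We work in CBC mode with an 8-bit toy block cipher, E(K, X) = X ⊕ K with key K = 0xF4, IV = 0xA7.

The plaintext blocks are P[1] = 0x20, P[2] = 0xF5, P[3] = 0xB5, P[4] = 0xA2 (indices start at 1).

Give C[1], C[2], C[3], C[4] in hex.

C[1] = 0x73, C[2] = 0x72, C[3] = 0x33, C[4] = 0x65

CBC encryption: C_i = E(K, P_i ⊕ C_{i−1}), with C_{0} = IV.
C[1]: P[1] ⊕ 0xA7 = 0x87; E(K, 0x87) = 0x73.
C[2]: P[2] ⊕ 0x73 = 0x86; E(K, 0x86) = 0x72.
C[3]: P[3] ⊕ 0x72 = 0xC7; E(K, 0xC7) = 0x33.
C[4]: P[4] ⊕ 0x33 = 0x91; E(K, 0x91) = 0x65.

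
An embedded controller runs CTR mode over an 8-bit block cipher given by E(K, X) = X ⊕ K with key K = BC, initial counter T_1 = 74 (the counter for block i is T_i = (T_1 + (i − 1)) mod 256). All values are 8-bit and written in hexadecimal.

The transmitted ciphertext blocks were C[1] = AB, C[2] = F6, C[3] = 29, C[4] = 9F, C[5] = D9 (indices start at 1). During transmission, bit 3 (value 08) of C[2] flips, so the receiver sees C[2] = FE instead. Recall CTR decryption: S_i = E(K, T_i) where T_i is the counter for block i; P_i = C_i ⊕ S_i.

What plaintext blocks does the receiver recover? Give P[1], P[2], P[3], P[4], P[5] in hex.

P[1] = 63, P[2] = 37, P[3] = E3, P[4] = 54, P[5] = 1D

Only C[2] changed, to FE. In CTR, a change in C_i flips the same bit in P_i only; the keystream is unaffected. Decrypting the received ciphertext:
P[1]: T = 74, S = E(K, T) = C8; AB ⊕ C8 = 63.
P[2]: T = 75, S = E(K, T) = C9; FE ⊕ C9 = 37.
P[3]: T = 76, S = E(K, T) = CA; 29 ⊕ CA = E3.
P[4]: T = 77, S = E(K, T) = CB; 9F ⊕ CB = 54.
P[5]: T = 78, S = E(K, T) = C4; D9 ⊕ C4 = 1D.
Blocks that differ from the original plaintext: P[2].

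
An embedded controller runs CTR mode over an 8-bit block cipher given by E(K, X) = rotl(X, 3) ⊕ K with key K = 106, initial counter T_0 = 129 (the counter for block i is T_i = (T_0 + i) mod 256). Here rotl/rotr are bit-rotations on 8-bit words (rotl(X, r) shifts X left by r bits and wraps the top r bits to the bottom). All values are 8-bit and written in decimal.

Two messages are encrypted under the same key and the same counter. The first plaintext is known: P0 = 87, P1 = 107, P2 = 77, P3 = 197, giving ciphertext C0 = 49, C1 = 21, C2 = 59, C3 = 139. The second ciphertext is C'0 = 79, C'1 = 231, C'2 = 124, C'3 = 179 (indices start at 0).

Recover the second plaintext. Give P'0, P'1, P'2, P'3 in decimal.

P'0 = 41, P'1 = 153, P'2 = 10, P'3 = 253

In CTR with a reused counter, both messages share the same keystream S_i, so C_i ⊕ C'_i = P_i ⊕ P'_i and thus P'_i = P_i ⊕ C_i ⊕ C'_i.
P'0: 87 ⊕ 49 ⊕ 79 = 41.
P'1: 107 ⊕ 21 ⊕ 231 = 153.
P'2: 77 ⊕ 59 ⊕ 124 = 10.
P'3: 197 ⊕ 139 ⊕ 179 = 253.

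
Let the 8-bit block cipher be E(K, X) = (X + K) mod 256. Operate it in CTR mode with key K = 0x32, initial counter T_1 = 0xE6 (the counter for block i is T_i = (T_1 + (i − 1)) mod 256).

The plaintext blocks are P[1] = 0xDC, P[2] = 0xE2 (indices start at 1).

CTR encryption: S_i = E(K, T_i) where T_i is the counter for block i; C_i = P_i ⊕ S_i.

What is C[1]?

C[1] = 0xC4

C[1]: T = 0xE6, S = E(K, T) = 0x18; 0xDC ⊕ 0x18 = 0xC4.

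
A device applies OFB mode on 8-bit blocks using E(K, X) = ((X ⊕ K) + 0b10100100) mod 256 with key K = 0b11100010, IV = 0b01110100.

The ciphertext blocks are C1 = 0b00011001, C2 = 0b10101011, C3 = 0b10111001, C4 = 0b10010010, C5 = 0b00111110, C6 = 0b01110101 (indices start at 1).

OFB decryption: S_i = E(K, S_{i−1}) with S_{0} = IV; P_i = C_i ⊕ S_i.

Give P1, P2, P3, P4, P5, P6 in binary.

P1: S = E(K, 0b01110100) = 0b00111010; 0b00011001 ⊕ 0b00111010 = 0b00100011.
P2: S = E(K, 0b00111010) = 0b01111100; 0b10101011 ⊕ 0b01111100 = 0b11010111.
P3: S = E(K, 0b01111100) = 0b01000010; 0b10111001 ⊕ 0b01000010 = 0b11111011.
P4: S = E(K, 0b01000010) = 0b01000100; 0b10010010 ⊕ 0b01000100 = 0b11010110.
P5: S = E(K, 0b01000100) = 0b01001010; 0b00111110 ⊕ 0b01001010 = 0b01110100.
P6: S = E(K, 0b01001010) = 0b01001100; 0b01110101 ⊕ 0b01001100 = 0b00111001.

P1 = 0b00100011, P2 = 0b11010111, P3 = 0b11111011, P4 = 0b11010110, P5 = 0b01110100, P6 = 0b00111001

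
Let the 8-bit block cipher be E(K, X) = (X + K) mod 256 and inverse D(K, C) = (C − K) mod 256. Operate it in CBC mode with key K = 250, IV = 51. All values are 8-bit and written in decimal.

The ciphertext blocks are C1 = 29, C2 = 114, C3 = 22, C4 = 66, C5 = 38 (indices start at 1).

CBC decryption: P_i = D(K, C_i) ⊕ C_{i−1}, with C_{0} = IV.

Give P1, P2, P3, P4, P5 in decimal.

P1: D(K, 29) = 35; 35 ⊕ 51 = 16.
P2: D(K, 114) = 120; 120 ⊕ 29 = 101.
P3: D(K, 22) = 28; 28 ⊕ 114 = 110.
P4: D(K, 66) = 72; 72 ⊕ 22 = 94.
P5: D(K, 38) = 44; 44 ⊕ 66 = 110.

P1 = 16, P2 = 101, P3 = 110, P4 = 94, P5 = 110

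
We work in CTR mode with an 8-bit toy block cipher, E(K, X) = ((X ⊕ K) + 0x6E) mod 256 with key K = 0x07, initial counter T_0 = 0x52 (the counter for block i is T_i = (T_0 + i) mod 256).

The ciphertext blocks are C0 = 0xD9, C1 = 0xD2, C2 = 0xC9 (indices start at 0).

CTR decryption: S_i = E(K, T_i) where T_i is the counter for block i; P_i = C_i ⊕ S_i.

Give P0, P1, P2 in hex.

P0: T = 0x52, S = E(K, T) = 0xC3; 0xD9 ⊕ 0xC3 = 0x1A.
P1: T = 0x53, S = E(K, T) = 0xC2; 0xD2 ⊕ 0xC2 = 0x10.
P2: T = 0x54, S = E(K, T) = 0xC1; 0xC9 ⊕ 0xC1 = 0x08.

P0 = 0x1A, P1 = 0x10, P2 = 0x08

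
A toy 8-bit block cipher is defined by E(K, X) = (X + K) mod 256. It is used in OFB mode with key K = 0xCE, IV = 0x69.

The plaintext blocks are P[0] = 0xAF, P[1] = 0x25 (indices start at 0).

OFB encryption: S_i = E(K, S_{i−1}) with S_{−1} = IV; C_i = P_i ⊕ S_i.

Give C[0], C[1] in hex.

C[0]: S = E(K, 0x69) = 0x37; 0xAF ⊕ 0x37 = 0x98.
C[1]: S = E(K, 0x37) = 0x05; 0x25 ⊕ 0x05 = 0x20.

C[0] = 0x98, C[1] = 0x20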